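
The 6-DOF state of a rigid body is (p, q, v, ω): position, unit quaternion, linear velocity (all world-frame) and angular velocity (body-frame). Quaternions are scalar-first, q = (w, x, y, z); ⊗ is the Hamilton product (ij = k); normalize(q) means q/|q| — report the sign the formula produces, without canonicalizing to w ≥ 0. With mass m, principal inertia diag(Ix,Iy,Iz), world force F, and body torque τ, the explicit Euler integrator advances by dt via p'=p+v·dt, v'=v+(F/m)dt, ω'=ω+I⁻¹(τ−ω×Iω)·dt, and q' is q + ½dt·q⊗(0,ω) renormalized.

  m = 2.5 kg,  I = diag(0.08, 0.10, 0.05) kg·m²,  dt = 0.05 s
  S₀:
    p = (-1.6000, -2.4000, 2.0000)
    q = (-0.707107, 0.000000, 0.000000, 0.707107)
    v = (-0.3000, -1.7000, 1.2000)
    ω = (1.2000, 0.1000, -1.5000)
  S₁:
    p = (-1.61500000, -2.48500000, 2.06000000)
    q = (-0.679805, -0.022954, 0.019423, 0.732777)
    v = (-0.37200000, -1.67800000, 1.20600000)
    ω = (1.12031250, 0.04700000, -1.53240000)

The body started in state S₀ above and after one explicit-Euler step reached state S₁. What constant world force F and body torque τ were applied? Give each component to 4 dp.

rate change Δω = (-0.07968750, -0.05300000, -0.03240000)
I·α + gyro = (-0.1200, -0.1600, -0.0300)
velocity change Δv = (-0.07200000, 0.02200000, 0.00600000)
m·(v₁−v₀)/dt = (-3.6000, 1.1000, 0.3000)

F = (-3.6000, 1.1000, 0.3000)
τ = (-0.1200, -0.1600, -0.0300)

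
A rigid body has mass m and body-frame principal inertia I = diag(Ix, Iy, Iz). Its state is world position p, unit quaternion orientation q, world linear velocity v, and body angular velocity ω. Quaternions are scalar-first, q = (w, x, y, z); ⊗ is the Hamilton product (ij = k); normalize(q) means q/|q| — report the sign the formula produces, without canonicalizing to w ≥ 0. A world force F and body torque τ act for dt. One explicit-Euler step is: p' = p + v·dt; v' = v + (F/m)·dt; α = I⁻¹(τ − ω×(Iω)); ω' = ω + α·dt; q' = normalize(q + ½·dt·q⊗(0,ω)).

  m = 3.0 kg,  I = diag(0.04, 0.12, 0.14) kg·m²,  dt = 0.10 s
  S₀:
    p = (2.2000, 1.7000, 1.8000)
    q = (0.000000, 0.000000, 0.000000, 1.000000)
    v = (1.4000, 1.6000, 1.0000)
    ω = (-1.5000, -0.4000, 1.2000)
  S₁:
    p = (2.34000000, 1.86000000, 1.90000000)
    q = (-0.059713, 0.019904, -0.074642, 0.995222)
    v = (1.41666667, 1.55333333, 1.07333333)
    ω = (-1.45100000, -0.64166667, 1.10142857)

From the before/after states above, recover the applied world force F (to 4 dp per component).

F = (0.5000, -1.4000, 2.2000)

v₁ − v₀ = (0.01666667, -0.04666667, 0.07333333)
F = m·Δv/dt = (0.5000, -1.4000, 2.2000)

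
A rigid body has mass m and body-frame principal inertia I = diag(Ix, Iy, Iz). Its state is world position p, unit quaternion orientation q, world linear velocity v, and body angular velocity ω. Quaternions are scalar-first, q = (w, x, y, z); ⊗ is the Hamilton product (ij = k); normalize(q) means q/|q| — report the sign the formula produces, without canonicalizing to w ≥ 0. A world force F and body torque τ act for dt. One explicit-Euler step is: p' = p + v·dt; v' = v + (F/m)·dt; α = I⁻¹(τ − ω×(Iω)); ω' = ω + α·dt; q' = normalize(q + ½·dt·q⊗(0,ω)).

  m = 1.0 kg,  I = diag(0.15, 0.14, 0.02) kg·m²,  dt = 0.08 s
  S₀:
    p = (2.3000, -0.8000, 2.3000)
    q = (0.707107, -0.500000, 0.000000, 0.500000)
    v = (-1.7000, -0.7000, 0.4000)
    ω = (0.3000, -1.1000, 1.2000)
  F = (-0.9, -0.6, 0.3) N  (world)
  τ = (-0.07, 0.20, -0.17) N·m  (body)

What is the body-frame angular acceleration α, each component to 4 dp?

α = (-1.5227, 1.0943, -8.6650)

precession coupling ω×(Iω) = (0.1584, 0.0468, 0.0033)
α = I⁻¹(τ − ω×Iω) = (-1.5227, 1.0943, -8.6650)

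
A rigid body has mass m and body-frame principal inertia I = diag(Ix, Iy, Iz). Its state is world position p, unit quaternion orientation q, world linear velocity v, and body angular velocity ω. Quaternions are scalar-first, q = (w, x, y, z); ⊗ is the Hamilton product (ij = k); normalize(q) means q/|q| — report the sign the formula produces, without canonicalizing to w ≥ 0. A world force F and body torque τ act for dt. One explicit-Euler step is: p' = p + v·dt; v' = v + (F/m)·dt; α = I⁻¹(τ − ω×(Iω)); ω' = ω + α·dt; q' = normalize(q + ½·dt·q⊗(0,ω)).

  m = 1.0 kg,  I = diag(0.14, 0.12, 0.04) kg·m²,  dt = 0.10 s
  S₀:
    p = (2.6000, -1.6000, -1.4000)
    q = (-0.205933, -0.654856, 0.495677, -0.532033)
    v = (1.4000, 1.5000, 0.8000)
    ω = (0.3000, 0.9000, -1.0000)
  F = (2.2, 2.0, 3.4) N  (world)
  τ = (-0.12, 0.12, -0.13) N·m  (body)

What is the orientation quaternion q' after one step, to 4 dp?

q' = (-0.2444, -0.6572, 0.4446, -0.5573)

Hamilton product q⊗(0,ω) = (-0.7816855, -0.0786272, -0.9998056, -0.5321405)
q' = normalize(q + ½dt·q⊗(0,ω)) = (-0.2444, -0.6572, 0.4446, -0.5573)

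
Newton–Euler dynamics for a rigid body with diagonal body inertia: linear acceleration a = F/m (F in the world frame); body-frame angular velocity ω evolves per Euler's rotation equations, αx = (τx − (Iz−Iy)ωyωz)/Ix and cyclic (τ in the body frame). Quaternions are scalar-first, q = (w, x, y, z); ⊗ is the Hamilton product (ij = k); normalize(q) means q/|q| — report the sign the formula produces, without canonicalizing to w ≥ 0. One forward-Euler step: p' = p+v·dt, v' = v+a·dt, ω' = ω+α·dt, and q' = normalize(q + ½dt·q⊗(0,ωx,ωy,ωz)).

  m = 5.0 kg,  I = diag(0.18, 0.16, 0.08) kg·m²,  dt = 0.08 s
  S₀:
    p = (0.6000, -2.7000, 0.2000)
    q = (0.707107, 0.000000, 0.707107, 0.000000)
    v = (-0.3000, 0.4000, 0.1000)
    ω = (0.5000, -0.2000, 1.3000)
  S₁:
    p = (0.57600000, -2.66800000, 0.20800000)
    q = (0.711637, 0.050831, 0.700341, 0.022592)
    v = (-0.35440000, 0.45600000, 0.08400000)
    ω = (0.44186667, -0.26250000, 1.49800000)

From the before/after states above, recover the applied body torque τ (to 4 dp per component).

ω₁ − ω₀ = (-0.05813333, -0.06250000, 0.19800000)
applied torque τ = (-0.1100, -0.0600, 0.2000)

τ = (-0.1100, -0.0600, 0.2000)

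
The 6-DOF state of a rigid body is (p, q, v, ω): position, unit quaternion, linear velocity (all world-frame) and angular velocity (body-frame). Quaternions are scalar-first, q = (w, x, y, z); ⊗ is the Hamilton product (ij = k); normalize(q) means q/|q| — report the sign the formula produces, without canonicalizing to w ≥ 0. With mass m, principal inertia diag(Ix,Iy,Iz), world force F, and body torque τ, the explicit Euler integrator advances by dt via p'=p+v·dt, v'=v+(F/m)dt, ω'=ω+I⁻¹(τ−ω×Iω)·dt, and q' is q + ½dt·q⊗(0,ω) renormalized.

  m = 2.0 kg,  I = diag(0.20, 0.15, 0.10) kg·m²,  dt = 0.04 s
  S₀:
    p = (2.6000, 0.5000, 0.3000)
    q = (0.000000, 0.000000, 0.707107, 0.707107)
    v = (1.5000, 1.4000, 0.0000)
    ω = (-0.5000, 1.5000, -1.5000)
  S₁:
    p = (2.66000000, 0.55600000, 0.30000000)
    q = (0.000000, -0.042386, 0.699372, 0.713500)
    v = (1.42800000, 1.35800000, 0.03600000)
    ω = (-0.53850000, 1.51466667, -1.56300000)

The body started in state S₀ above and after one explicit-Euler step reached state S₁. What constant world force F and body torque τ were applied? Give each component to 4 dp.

F = (-3.6000, -2.1000, 1.8000)
τ = (-0.0800, 0.1300, -0.1200)

Δω = ω₁−ω₀ = (-0.03850000, 0.01466667, -0.06300000)
τ = I·(Δω/dt) + ω₀×(Iω₀) = (-0.0800, 0.1300, -0.1200)
Δv = v₁−v₀ = (-0.07200000, -0.04200000, 0.03600000)
applied force F = (-3.6000, -2.1000, 1.8000)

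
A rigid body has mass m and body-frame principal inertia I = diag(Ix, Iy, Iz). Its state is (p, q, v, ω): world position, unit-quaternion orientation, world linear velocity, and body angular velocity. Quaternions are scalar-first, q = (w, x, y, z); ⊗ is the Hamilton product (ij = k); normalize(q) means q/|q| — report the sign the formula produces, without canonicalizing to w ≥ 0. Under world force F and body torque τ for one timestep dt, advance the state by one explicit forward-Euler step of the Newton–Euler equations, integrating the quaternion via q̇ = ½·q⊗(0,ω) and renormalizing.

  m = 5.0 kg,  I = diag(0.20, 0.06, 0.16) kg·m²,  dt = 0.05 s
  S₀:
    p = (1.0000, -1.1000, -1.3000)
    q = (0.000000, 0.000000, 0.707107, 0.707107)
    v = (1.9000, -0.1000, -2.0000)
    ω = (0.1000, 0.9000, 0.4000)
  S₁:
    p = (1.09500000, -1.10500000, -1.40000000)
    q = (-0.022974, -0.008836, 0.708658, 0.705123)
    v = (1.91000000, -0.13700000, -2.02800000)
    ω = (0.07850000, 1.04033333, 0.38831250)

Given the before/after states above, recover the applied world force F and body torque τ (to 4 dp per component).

v₁ − v₀ = (0.01000000, -0.03700000, -0.02800000)
applied force F = (1.0000, -3.7000, -2.8000)
ω₁ − ω₀ = (-0.02150000, 0.14033333, -0.01168750)
I·α + gyro = (-0.0500, 0.1700, -0.0500)

F = (1.0000, -3.7000, -2.8000)
τ = (-0.0500, 0.1700, -0.0500)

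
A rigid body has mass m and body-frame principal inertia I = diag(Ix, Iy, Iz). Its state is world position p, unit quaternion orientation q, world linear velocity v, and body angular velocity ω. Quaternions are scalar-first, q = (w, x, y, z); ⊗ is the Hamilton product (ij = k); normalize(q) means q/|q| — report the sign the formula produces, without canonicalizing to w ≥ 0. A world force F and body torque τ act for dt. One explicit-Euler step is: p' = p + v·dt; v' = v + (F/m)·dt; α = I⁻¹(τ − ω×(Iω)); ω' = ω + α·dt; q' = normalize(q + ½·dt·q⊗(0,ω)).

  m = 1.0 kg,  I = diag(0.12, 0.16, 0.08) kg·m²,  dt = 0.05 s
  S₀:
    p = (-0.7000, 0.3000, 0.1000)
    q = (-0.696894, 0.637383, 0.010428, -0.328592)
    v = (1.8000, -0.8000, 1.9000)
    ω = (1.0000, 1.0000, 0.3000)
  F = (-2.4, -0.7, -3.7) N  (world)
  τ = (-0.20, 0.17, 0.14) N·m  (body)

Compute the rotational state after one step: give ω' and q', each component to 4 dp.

gyro term ω×Iω = (-0.0240, 0.0120, 0.0400)
α = I⁻¹(τ − ω×Iω) = (-1.4667, 0.9875, 1.2500)
ω' = ω + α·dt = (0.9267, 1.0494, 0.3625)
Hamilton product q⊗(0,ω) = (-0.5492334, -0.3651736, -1.2167009, 0.4178868)
q + ½dt·q⊗(0,ω), renormalized = (-0.7102, 0.6278, -0.0200, -0.3179)

ω' = (0.9267, 1.0494, 0.3625)
q' = (-0.7102, 0.6278, -0.0200, -0.3179)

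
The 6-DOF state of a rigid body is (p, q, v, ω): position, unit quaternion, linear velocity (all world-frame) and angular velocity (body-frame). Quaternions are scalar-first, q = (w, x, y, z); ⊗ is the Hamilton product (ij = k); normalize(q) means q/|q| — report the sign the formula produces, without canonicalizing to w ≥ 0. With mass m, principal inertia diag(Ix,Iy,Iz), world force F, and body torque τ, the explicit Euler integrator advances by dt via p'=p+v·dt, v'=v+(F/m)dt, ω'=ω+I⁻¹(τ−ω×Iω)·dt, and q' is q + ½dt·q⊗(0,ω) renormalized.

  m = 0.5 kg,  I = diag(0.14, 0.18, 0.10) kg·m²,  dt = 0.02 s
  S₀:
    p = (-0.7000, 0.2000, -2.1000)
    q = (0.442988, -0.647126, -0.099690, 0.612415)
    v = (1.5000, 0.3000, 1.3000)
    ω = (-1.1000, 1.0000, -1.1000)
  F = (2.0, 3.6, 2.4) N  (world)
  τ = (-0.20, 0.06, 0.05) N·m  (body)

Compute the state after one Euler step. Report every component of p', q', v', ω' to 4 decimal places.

p' = (-0.6700, 0.2060, -2.0740)
q' = (0.4435, -0.6569, -0.1091, 0.5999)
v' = (1.5800, 0.4440, 1.3960)
ω' = (-1.1411, 1.0013, -1.0812)

precession coupling ω×(Iω) = (0.0880, 0.0484, -0.0440)
angular accel α = (-2.0571, 0.0644, 0.9400)
ω + α·dt = (-1.1411, 1.0013, -1.0812)
2q̇ = q⊗(0,ω) = (0.0615079, -0.9900428, -0.9425071, -1.2440718)
q + ½dt·q⊗(0,ω), renormalized = (0.4435, -0.6569, -0.1091, 0.5999)
linear accel F/m = (4.0000, 7.2000, 4.8000)
p + v·dt = (-0.6700, 0.2060, -2.0740)
new velocity v' = (1.5800, 0.4440, 1.3960)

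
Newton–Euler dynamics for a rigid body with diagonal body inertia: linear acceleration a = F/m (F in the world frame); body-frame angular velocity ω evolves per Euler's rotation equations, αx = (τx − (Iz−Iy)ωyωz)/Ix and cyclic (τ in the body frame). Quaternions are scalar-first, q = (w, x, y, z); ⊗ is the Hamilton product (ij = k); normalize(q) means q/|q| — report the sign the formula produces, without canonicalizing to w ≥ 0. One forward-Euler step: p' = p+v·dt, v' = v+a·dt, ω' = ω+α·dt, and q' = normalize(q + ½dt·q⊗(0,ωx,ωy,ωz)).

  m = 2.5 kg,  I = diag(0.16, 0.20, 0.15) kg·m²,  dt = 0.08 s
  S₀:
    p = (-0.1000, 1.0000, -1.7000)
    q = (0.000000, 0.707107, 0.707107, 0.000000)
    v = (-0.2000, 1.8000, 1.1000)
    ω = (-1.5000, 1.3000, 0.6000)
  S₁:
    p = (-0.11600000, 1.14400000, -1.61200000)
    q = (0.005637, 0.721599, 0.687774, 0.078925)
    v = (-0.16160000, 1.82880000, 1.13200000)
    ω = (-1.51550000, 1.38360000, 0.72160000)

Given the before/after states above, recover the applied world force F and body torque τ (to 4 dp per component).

F = (1.2000, 0.9000, 1.0000)
τ = (-0.0700, 0.2000, 0.1500)

v₁ − v₀ = (0.03840000, 0.02880000, 0.03200000)
F = m·Δv/dt = (1.2000, 0.9000, 1.0000)
ω₁ − ω₀ = (-0.01550000, 0.08360000, 0.12160000)
gyro term ω₀×Iω₀ = (-0.0390, -0.0090, -0.0780)
τ = I·(Δω/dt) + ω₀×(Iω₀) = (-0.0700, 0.2000, 0.1500)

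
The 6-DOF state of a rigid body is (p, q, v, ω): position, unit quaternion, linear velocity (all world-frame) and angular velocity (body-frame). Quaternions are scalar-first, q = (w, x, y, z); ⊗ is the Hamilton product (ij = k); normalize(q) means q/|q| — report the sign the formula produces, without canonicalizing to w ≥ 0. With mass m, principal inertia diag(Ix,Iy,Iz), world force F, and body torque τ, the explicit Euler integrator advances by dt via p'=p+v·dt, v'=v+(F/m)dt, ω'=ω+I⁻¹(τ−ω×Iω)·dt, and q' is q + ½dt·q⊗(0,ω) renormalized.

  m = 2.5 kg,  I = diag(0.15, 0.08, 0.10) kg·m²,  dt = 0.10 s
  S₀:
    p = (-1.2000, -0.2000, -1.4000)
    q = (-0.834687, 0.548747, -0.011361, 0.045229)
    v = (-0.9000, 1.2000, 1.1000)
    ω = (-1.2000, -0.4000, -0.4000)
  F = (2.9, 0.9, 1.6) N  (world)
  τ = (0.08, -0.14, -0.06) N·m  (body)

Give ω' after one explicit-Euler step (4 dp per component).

ω' = (-1.1488, -0.6050, -0.4264)

gyro term ω×Iω = (0.0032, 0.0240, -0.0336)
(τ − ω×Iω)/I = (0.5120, -2.0500, -0.2640)
ω + α·dt = (-1.1488, -0.6050, -0.4264)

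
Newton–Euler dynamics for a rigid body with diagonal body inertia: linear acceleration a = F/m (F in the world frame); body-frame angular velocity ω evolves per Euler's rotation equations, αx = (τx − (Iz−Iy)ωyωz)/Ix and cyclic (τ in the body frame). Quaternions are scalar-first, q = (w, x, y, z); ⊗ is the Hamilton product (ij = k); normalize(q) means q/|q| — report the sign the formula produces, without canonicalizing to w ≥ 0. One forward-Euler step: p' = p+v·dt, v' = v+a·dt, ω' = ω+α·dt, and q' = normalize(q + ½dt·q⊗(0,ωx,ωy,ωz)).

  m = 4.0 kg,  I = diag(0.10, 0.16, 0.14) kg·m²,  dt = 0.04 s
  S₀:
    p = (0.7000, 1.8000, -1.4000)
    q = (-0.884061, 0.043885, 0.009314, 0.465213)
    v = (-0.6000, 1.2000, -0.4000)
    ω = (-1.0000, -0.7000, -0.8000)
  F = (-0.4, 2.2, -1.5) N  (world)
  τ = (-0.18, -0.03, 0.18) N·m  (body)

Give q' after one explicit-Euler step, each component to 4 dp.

Hamilton product q⊗(0,ω) = (0.4225752, 1.2022589, 0.1887377, 0.6858433)
updated quaternion q' = (-0.8752, 0.0679, 0.0131, 0.4787)

q' = (-0.8752, 0.0679, 0.0131, 0.4787)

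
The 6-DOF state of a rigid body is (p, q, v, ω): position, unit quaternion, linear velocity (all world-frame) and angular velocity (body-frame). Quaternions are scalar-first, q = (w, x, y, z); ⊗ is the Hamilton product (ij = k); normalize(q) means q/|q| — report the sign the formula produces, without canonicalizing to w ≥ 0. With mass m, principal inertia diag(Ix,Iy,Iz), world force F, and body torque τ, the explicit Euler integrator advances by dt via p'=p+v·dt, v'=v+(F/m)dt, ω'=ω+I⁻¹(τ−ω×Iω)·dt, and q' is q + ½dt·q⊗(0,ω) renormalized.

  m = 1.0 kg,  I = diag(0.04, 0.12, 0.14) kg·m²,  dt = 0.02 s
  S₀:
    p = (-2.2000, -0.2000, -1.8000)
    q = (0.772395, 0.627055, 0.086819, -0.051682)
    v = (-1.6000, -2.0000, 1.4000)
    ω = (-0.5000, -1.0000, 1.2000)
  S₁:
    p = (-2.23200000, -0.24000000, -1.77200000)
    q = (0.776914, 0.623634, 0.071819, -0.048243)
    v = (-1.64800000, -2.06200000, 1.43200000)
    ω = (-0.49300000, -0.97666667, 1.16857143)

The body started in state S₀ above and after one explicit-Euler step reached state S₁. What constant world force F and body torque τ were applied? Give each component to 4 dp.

v₁ − v₀ = (-0.04800000, -0.06200000, 0.03200000)
applied force F = (-2.4000, -3.1000, 1.6000)
Δω = ω₁−ω₀ = (0.00700000, 0.02333333, -0.03142857)
ω₀×(Iω₀) = (-0.0240, 0.0600, 0.0400)
I·α + gyro = (-0.0100, 0.2000, -0.1800)

F = (-2.4000, -3.1000, 1.6000)
τ = (-0.0100, 0.2000, -0.1800)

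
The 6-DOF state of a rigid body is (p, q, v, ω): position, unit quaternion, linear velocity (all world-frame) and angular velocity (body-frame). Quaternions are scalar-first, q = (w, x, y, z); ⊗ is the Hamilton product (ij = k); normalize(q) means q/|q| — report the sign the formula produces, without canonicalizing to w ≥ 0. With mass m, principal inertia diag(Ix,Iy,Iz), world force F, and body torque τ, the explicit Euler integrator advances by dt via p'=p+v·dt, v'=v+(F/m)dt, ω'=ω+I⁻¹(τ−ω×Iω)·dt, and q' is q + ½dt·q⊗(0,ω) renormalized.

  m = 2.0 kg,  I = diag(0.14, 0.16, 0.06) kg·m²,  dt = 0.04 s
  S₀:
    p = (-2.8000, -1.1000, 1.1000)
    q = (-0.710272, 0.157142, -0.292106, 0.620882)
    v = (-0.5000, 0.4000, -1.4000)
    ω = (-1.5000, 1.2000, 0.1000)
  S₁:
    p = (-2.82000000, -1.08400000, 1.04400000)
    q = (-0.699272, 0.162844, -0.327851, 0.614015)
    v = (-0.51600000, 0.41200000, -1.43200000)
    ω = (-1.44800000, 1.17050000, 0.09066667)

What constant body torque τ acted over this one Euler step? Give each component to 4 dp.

ω₁ − ω₀ = (0.05200000, -0.02950000, -0.00933333)
precession coupling = (-0.0120, -0.0120, -0.0360)
applied torque τ = (0.1700, -0.1300, -0.0500)

τ = (0.1700, -0.1300, -0.0500)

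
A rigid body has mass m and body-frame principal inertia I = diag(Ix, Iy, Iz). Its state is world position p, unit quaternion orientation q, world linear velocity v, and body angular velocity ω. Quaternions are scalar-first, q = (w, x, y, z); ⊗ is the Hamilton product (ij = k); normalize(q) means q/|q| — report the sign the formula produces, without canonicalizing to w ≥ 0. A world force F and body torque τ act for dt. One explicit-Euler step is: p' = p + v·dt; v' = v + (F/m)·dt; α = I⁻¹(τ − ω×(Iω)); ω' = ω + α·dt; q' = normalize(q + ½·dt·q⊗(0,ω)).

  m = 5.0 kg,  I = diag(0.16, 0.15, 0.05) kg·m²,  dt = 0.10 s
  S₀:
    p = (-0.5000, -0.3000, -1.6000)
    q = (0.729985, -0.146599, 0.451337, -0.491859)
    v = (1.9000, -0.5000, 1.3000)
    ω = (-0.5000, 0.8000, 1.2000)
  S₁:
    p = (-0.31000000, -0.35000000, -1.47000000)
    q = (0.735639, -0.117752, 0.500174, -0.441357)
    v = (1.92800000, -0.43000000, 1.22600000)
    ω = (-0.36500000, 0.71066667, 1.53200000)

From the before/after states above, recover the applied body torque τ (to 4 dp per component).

rate change Δω = (0.13500000, -0.08933333, 0.33200000)
ω₀×(Iω₀) = (-0.0960, -0.0660, 0.0040)
I·α + gyro = (0.1200, -0.2000, 0.1700)

τ = (0.1200, -0.2000, 0.1700)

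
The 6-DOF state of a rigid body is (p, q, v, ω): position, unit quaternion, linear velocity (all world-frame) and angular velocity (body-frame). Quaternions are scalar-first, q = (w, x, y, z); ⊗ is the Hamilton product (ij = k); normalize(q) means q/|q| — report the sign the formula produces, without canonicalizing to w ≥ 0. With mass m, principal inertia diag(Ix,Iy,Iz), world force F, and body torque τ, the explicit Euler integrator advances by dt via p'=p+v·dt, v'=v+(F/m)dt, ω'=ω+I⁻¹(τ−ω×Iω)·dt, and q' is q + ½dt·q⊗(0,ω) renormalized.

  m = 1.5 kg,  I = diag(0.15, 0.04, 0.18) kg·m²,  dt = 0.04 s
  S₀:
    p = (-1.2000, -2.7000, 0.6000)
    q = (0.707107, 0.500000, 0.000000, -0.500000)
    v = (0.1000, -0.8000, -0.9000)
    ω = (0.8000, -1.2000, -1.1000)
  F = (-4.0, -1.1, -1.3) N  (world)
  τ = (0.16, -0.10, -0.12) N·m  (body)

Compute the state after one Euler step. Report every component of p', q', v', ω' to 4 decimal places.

gyro term ω×Iω = (0.1848, 0.0264, 0.1056)
α = I⁻¹(τ − ω×Iω) = (-0.1653, -3.1600, -1.2533)
new body rate ω' = (0.7934, -1.3264, -1.1501)
q⊗(0,ω) = (-0.9500000, -0.0343144, -0.6985284, -1.3778177)
q' = normalize(q + ½dt·q⊗(0,ω)) = (0.6877, 0.4990, -0.0140, -0.5272)
p + v·dt = (-1.1960, -2.7320, 0.5640)
v' = v + a·dt = (-0.0067, -0.8293, -0.9347)

p' = (-1.1960, -2.7320, 0.5640)
q' = (0.6877, 0.4990, -0.0140, -0.5272)
v' = (-0.0067, -0.8293, -0.9347)
ω' = (0.7934, -1.3264, -1.1501)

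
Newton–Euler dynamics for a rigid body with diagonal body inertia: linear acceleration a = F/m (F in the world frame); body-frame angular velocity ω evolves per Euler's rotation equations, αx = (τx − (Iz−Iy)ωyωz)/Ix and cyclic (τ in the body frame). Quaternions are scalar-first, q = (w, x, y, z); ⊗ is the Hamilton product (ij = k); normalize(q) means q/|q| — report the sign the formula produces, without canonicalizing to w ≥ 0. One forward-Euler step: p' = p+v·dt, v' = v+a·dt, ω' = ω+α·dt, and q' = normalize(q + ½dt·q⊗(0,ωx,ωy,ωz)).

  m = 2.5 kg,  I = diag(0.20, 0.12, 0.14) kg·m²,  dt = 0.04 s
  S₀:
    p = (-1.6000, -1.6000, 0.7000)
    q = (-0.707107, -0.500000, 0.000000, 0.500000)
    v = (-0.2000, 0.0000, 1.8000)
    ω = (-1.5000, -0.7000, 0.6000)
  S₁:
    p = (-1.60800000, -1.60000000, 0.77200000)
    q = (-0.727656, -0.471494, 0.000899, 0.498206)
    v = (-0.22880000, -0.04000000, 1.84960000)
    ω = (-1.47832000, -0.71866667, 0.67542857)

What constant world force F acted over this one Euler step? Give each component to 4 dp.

velocity change Δv = (-0.02880000, -0.04000000, 0.04960000)
F = m·Δv/dt = (-1.8000, -2.5000, 3.1000)

F = (-1.8000, -2.5000, 3.1000)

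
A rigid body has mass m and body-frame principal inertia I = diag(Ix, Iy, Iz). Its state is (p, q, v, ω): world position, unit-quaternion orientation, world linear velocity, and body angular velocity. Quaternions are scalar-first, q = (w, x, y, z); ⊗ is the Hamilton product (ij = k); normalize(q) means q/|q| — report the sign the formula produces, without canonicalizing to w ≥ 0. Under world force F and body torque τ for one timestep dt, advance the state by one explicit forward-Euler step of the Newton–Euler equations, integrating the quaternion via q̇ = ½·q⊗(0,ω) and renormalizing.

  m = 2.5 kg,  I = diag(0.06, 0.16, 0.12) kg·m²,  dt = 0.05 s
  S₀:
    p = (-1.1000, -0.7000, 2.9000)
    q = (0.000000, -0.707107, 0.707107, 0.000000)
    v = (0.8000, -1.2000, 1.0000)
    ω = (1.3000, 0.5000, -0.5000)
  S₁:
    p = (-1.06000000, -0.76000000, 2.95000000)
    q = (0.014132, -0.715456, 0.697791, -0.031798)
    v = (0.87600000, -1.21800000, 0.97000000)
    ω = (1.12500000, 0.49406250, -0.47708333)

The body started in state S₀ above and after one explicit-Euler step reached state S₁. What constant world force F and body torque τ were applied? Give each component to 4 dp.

Δv = v₁−v₀ = (0.07600000, -0.01800000, -0.03000000)
F = m·Δv/dt = (3.8000, -0.9000, -1.5000)
Δω = ω₁−ω₀ = (-0.17500000, -0.00593750, 0.02291667)
ω₀×(Iω₀) = (0.0100, 0.0390, 0.0650)
τ = I·(Δω/dt) + ω₀×(Iω₀) = (-0.2000, 0.0200, 0.1200)

F = (3.8000, -0.9000, -1.5000)
τ = (-0.2000, 0.0200, 0.1200)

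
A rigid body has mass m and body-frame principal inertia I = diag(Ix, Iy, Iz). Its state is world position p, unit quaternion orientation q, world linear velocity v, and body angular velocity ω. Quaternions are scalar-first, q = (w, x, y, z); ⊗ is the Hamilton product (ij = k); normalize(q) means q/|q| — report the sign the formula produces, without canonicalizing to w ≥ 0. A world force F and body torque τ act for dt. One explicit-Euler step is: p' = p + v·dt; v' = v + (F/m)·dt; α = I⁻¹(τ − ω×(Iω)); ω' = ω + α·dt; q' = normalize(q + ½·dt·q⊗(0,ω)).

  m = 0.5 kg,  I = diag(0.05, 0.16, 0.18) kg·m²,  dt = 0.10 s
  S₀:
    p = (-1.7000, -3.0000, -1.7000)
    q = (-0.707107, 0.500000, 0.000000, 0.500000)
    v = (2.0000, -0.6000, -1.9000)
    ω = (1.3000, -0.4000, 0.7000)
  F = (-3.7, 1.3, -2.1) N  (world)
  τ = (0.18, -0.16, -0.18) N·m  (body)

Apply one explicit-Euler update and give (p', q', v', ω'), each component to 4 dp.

precession coupling ω×(Iω) = (-0.0056, -0.1183, -0.0572)
angular accel α = (3.7120, -0.2606, -0.6822)
ω + α·dt = (1.6712, -0.4261, 0.6318)
2q̇ = q⊗(0,ω) = (-1.0000000, -0.7192391, 0.5828428, -0.6949749)
q + ½dt·q⊗(0,ω), renormalized = (-0.7549, 0.4627, 0.0291, 0.4639)
linear accel F/m = (-7.4000, 2.6000, -4.2000)
new position p' = (-1.5000, -3.0600, -1.8900)
v + (F/m)dt = (1.2600, -0.3400, -2.3200)

p' = (-1.5000, -3.0600, -1.8900)
q' = (-0.7549, 0.4627, 0.0291, 0.4639)
v' = (1.2600, -0.3400, -2.3200)
ω' = (1.6712, -0.4261, 0.6318)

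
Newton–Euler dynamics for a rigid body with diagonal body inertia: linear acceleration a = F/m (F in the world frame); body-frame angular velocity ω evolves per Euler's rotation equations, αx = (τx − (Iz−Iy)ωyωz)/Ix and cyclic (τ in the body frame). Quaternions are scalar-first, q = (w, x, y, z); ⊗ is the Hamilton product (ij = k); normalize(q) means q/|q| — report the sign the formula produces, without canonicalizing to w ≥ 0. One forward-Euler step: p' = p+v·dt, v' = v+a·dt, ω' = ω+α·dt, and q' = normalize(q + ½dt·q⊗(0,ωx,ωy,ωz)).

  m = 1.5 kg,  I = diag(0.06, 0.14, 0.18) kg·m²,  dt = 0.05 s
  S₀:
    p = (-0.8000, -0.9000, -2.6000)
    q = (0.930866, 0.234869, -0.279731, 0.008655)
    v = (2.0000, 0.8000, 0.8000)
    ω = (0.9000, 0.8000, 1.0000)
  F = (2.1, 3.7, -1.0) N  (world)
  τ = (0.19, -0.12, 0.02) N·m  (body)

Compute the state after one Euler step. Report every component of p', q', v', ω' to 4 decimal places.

p' = (-0.7000, -0.8600, -2.5600)
q' = (0.9302, 0.2485, -0.2666, 0.0429)
v' = (2.0700, 0.9233, 0.7667)
ω' = (1.0317, 0.7957, 0.9896)

ω×(Iω) gyroscopic = (0.0320, -0.1080, 0.0576)
α = I⁻¹(τ − ω×Iω) = (2.6333, -0.0857, -0.2089)
ω' = ω + α·dt = (1.0317, 0.7957, 0.9896)
2q̇ = q⊗(0,ω) = (0.0037477, 0.5511244, 0.5176133, 1.3705191)
updated quaternion q' = (0.9302, 0.2485, -0.2666, 0.0429)
linear accel F/m = (1.4000, 2.4667, -0.6667)
new position p' = (-0.7000, -0.8600, -2.5600)
v + (F/m)dt = (2.0700, 0.9233, 0.7667)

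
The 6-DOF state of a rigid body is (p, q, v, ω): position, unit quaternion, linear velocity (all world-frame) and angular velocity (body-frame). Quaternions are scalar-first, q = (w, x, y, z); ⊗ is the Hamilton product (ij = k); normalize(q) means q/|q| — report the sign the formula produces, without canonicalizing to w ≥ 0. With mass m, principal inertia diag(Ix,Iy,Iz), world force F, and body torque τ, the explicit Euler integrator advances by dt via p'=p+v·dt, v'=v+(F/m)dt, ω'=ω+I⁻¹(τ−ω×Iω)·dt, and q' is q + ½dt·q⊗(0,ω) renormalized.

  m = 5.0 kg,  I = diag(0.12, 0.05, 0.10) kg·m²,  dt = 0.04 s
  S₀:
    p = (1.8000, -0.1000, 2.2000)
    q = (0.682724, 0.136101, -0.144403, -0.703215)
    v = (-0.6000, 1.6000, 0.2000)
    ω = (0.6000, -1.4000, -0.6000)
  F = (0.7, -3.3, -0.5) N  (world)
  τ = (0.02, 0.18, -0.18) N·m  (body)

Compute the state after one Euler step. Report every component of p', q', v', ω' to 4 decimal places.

p' = (1.7760, -0.0360, 2.2080)
q' = (0.6683, 0.1263, -0.1702, -0.7131)
v' = (-0.5944, 1.5736, 0.1960)
ω' = (0.5927, -1.2502, -0.6955)

α = I⁻¹(τ − ω×Iω) = (-0.1833, 3.7440, -2.3880)
new body rate ω' = (0.5927, -1.2502, -0.6955)
q⊗(0,ω) = (-0.7057538, -0.4882248, -1.2960820, -0.5135340)
q + ½dt·q⊗(0,ω), renormalized = (0.6683, 0.1263, -0.1702, -0.7131)
a = F/m = (0.1400, -0.6600, -0.1000)
new position p' = (1.7760, -0.0360, 2.2080)
v + (F/m)dt = (-0.5944, 1.5736, 0.1960)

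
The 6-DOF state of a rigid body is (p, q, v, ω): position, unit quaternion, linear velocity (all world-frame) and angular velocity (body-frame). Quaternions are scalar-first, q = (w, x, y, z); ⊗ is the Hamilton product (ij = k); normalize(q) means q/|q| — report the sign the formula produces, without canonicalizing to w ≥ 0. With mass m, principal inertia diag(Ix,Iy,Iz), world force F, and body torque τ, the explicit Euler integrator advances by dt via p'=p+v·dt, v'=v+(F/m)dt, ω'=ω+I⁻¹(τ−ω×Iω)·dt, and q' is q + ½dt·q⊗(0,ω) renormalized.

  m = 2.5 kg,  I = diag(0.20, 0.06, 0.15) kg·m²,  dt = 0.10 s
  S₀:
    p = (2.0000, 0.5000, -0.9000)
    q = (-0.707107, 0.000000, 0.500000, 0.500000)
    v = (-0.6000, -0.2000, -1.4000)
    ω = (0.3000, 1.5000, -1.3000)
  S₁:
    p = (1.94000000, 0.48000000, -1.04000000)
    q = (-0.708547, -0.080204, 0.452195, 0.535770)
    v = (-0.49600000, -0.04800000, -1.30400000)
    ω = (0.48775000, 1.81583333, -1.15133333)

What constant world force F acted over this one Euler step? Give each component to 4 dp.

v₁ − v₀ = (0.10400000, 0.15200000, 0.09600000)
applied force F = (2.6000, 3.8000, 2.4000)

F = (2.6000, 3.8000, 2.4000)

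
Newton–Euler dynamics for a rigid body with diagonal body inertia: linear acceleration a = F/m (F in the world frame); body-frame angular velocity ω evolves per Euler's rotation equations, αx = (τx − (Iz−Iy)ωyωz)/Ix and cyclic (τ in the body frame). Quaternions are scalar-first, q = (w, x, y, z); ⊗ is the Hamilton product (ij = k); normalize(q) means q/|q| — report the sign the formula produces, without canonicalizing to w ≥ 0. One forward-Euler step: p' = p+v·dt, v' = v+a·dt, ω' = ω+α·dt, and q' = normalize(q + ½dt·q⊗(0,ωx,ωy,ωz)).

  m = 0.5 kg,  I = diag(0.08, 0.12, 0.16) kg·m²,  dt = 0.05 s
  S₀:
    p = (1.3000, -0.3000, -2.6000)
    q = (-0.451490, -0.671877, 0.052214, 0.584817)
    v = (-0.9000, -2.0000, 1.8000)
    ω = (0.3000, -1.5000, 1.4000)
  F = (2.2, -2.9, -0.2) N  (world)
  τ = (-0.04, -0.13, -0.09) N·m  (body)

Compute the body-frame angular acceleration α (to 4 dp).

ω×(Iω) gyroscopic = (-0.0840, -0.0336, -0.0180)
α = I⁻¹(τ − ω×Iω) = (0.5500, -0.8033, -0.4500)

α = (0.5500, -0.8033, -0.4500)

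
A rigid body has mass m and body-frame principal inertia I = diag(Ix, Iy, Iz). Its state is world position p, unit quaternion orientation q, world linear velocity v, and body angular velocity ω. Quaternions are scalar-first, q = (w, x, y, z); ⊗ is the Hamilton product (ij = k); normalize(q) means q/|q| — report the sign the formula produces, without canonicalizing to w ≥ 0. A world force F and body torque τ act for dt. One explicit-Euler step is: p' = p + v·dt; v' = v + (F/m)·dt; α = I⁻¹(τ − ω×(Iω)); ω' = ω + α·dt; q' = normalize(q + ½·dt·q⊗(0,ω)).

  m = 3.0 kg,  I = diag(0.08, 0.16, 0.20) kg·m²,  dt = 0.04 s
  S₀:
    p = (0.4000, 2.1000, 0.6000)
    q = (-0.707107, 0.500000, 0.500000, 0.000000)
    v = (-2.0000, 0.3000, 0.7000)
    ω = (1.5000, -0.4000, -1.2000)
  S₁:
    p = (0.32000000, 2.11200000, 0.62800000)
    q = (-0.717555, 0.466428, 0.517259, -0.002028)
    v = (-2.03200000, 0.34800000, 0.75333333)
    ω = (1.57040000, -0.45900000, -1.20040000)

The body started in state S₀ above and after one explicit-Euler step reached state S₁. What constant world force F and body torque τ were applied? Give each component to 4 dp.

Δω = ω₁−ω₀ = (0.07040000, -0.05900000, -0.00040000)
precession coupling = (0.0192, 0.2160, -0.0480)
applied torque τ = (0.1600, -0.0200, -0.0500)
Δv = v₁−v₀ = (-0.03200000, 0.04800000, 0.05333333)
applied force F = (-2.4000, 3.6000, 4.0000)

F = (-2.4000, 3.6000, 4.0000)
τ = (0.1600, -0.0200, -0.0500)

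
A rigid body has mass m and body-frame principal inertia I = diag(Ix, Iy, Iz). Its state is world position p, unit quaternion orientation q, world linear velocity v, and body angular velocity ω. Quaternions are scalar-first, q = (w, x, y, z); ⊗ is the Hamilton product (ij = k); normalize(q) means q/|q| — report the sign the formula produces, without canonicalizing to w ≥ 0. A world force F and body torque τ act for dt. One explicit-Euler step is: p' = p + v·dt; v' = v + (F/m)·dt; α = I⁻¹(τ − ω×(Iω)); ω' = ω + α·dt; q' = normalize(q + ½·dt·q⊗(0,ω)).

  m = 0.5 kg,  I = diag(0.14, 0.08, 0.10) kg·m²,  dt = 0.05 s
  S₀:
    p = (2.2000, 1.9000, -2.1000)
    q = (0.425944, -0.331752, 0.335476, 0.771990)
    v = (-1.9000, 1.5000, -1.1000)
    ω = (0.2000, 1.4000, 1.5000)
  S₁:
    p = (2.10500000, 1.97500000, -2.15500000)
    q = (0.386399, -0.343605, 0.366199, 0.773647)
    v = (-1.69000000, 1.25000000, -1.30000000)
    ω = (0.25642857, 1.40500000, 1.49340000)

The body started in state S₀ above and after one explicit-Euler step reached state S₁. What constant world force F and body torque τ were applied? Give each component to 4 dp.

F = (2.1000, -2.5000, -2.0000)
τ = (0.2000, 0.0200, -0.0300)

Δω = ω₁−ω₀ = (0.05642857, 0.00500000, -0.00660000)
precession coupling = (0.0420, 0.0120, -0.0168)
τ = I·(Δω/dt) + ω₀×(Iω₀) = (0.2000, 0.0200, -0.0300)
v₁ − v₀ = (0.21000000, -0.25000000, -0.20000000)
applied force F = (2.1000, -2.5000, -2.0000)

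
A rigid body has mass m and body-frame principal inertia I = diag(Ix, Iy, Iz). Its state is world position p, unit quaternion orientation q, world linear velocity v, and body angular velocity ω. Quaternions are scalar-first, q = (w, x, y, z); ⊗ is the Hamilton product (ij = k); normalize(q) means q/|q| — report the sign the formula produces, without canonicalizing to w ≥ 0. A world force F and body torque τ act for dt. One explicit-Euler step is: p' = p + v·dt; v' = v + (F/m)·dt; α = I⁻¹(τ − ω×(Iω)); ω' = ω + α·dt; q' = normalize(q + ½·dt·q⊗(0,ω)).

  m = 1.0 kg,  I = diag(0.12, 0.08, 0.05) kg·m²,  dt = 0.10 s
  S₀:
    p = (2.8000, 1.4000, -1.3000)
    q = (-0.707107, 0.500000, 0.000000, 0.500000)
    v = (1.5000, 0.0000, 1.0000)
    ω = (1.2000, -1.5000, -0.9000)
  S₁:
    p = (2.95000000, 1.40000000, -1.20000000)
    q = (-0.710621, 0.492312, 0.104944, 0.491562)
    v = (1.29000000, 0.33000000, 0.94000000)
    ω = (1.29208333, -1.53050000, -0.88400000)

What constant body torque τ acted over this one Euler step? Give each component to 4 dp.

τ = (0.0700, -0.1000, 0.0800)

rate change Δω = (0.09208333, -0.03050000, 0.01600000)
precession coupling = (-0.0405, -0.0756, 0.0720)
I·α + gyro = (0.0700, -0.1000, 0.0800)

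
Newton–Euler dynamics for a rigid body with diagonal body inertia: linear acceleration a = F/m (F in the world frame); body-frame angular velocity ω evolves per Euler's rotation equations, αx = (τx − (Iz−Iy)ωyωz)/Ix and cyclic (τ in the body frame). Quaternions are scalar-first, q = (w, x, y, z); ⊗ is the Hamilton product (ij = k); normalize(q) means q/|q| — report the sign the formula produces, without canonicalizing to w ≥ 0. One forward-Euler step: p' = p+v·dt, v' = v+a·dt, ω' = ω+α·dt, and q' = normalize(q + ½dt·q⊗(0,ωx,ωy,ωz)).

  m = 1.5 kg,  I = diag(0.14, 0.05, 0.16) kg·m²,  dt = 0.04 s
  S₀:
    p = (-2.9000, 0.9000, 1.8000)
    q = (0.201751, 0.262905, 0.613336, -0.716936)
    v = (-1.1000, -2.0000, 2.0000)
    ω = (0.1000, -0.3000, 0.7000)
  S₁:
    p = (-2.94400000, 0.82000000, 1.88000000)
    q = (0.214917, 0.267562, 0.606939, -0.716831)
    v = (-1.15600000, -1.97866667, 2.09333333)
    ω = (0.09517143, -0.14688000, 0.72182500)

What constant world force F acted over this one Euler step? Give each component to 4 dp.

F = (-2.1000, 0.8000, 3.5000)

velocity change Δv = (-0.05600000, 0.02133333, 0.09333333)
applied force F = (-2.1000, 0.8000, 3.5000)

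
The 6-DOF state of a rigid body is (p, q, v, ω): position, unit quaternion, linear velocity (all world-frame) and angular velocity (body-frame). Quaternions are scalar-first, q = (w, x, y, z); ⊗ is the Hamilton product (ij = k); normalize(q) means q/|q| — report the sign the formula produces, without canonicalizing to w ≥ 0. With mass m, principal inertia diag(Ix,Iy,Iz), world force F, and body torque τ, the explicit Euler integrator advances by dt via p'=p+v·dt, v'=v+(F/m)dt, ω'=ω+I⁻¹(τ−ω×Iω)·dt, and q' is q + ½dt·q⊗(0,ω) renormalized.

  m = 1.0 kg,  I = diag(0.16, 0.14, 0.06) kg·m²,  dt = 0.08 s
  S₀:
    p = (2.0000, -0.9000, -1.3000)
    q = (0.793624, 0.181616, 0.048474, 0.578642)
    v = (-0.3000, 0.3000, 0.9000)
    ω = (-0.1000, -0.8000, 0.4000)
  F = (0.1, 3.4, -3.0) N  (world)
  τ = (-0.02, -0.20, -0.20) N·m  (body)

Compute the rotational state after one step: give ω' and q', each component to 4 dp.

ω' = (-0.1228, -0.9120, 0.1355)
q' = (0.7861, 0.1976, 0.0178, 0.5853)

gyro term ω×Iω = (0.0256, -0.0040, -0.0016)
angular accel α = (-0.2850, -1.4000, -3.3067)
new body rate ω' = (-0.1228, -0.9120, 0.1355)
Hamilton product q⊗(0,ω) = (-0.1745160, 0.4029408, -0.7654098, 0.1770042)
q' = normalize(q + ½dt·q⊗(0,ω)) = (0.7861, 0.1976, 0.0178, 0.5853)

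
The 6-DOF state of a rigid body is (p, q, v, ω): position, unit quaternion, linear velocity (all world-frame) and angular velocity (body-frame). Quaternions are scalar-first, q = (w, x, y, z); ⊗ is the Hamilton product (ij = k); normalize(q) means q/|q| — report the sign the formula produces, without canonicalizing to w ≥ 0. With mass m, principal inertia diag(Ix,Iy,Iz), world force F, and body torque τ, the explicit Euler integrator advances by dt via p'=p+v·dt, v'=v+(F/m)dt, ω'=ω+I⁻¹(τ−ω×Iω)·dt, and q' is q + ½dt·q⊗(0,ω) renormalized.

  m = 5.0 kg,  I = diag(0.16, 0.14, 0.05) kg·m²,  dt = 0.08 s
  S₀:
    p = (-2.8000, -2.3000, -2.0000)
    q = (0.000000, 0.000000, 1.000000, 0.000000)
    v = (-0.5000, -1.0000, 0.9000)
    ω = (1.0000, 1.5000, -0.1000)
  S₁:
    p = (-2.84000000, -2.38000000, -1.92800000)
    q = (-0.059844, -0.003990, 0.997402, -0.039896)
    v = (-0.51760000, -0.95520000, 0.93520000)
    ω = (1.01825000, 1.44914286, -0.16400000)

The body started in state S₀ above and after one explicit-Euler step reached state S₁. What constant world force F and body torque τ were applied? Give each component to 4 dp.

Δv = v₁−v₀ = (-0.01760000, 0.04480000, 0.03520000)
applied force F = (-1.1000, 2.8000, 2.2000)
ω₁ − ω₀ = (0.01825000, -0.05085714, -0.06400000)
precession coupling = (0.0135, -0.0110, -0.0300)
applied torque τ = (0.0500, -0.1000, -0.0700)

F = (-1.1000, 2.8000, 2.2000)
τ = (0.0500, -0.1000, -0.0700)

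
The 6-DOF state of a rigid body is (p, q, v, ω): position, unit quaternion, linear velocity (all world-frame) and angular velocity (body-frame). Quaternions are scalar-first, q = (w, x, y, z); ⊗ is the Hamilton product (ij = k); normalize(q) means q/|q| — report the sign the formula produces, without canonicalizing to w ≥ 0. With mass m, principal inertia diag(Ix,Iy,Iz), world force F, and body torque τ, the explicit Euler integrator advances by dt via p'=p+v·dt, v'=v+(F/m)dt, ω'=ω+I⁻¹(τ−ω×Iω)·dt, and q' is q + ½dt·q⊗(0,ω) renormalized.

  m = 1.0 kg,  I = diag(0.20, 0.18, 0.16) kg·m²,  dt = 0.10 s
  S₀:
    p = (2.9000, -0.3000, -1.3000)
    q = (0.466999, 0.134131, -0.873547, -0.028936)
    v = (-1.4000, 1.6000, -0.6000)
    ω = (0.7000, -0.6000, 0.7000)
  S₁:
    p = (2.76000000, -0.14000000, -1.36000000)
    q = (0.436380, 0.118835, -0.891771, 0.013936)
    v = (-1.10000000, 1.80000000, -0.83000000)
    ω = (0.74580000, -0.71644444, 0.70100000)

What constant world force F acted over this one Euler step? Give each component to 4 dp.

F = (3.0000, 2.0000, -2.3000)

Δv = v₁−v₀ = (0.30000000, 0.20000000, -0.23000000)
applied force F = (3.0000, 2.0000, -2.3000)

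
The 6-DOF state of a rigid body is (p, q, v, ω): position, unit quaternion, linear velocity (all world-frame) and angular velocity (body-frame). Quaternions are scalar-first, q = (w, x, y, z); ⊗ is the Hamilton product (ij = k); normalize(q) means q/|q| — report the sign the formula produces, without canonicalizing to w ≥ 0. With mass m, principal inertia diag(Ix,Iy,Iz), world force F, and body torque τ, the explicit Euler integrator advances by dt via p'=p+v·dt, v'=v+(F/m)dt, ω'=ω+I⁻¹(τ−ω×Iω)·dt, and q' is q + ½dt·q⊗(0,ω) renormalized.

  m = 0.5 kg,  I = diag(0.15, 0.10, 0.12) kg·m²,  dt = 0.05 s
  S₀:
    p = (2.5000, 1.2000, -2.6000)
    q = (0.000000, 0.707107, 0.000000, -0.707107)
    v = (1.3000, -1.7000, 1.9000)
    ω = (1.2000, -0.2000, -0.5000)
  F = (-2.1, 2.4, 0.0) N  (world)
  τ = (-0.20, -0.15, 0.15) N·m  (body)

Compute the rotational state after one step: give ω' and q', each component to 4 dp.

ω' = (1.1327, -0.2660, -0.4425)
q' = (-0.0300, 0.7032, -0.0124, -0.7103)

α = I⁻¹(τ − ω×Iω) = (-1.3467, -1.3200, 1.1500)
new body rate ω' = (1.1327, -0.2660, -0.4425)
q⊗(0,ω) = (-1.2020819, -0.1414214, -0.4949749, -0.1414214)
q' = normalize(q + ½dt·q⊗(0,ω)) = (-0.0300, 0.7032, -0.0124, -0.7103)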